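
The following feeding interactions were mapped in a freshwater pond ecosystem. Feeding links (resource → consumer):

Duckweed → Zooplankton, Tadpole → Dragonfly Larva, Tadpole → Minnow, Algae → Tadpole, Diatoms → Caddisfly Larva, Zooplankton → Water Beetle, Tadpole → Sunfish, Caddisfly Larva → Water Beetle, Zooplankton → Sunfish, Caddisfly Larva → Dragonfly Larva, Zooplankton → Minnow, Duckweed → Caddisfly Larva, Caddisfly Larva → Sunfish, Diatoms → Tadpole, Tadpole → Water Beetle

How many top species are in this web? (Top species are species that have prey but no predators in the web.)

Top species (has prey, but nothing eats it): Water Beetle, Sunfish, Dragonfly Larva, Minnow.
Count: 4.

4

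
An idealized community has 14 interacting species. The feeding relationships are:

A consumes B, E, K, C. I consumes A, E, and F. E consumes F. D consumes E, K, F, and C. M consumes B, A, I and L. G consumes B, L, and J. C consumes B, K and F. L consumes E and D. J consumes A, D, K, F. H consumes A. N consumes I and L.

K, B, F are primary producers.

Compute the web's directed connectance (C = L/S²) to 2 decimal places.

C = 0.16

The web has S = 14 species and L = 31 feeding links.
C = L / S² = 31 / 196 = 0.1582 ≈ 0.16.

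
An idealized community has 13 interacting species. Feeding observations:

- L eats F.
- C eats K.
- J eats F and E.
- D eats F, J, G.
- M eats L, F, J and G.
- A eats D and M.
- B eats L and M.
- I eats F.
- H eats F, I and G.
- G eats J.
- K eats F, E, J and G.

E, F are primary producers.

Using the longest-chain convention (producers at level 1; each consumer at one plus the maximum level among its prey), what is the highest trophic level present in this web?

Producers (level 1): E, F.
E → J → G → M → B gives B level 5.
No species has a prey at level 5, so no species reaches level 6.

5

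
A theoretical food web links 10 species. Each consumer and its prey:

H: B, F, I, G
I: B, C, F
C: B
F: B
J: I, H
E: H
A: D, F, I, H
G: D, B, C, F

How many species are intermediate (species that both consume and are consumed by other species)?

5

Intermediate species (has both prey and predators): C, F, I, G, H.
Count: 5.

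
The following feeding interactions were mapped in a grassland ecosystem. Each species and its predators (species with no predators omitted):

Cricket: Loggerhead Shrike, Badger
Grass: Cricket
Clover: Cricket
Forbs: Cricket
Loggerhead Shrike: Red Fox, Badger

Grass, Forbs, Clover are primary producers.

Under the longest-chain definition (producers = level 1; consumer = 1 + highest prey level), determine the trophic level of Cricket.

Trophic level 2

Grass is a producer → level 1.
Cricket eats Grass (level 1); other prey at levels: Forbs 1, Clover 1 → level 2.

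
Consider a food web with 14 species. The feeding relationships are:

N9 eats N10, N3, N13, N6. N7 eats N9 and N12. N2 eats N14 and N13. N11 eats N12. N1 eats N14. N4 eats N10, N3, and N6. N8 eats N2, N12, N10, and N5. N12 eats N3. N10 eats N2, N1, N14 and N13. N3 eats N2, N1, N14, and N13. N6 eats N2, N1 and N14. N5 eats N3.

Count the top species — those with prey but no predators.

4

Top species (has prey, but nothing eats it): N4, N8, N11, N7.
Count: 4.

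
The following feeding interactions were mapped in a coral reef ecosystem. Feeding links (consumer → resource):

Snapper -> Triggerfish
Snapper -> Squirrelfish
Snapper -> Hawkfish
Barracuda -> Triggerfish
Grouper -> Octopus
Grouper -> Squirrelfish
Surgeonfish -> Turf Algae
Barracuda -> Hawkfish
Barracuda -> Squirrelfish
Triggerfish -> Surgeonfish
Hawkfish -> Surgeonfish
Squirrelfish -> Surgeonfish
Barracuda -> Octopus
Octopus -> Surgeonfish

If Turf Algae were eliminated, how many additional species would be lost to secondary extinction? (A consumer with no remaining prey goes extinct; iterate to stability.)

Remove Turf Algae.
Round 1: Surgeonfish (all prey gone) → extinct.
Round 2: Hawkfish (all prey gone), Triggerfish (all prey gone), Octopus (all prey gone), Squirrelfish (all prey gone) → extinct.
Round 3: Barracuda (all prey gone), Grouper (all prey gone), Snapper (all prey gone) → extinct.
No further losses. Total secondary extinctions: 8.

8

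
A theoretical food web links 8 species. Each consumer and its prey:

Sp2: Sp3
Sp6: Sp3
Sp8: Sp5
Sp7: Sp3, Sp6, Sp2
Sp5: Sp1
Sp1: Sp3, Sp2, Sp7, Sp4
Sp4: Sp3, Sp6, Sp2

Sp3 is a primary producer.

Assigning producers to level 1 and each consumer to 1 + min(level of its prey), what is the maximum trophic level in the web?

4

Producers (level 1): Sp3.
Following each consumer down to its lowest-level prey: Sp3 → Sp1 → Sp5 → Sp8 (levels 1 through 4).
All prey of Sp8 (Sp5 3) are at level 3 or above, so Sp8 is at level 1 + 3 = 4.
Every consumer has at least one prey at level 3 or below, so none exceeds level 4.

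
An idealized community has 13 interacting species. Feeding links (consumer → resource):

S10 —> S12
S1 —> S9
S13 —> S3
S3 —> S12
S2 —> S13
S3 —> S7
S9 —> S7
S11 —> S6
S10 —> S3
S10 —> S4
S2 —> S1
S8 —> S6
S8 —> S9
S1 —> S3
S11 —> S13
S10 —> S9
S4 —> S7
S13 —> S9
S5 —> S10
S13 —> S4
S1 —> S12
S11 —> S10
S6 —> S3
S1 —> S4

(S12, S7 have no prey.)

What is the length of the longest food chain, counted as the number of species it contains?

One longest chain: S7 → S4 → S10 → S5.
It has 4 species and 3 links.

4 species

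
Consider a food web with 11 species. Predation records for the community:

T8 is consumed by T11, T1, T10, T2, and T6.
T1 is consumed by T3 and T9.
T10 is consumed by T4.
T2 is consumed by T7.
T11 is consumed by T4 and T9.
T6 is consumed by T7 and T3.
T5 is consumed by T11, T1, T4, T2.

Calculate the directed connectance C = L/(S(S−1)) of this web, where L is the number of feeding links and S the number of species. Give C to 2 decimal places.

C = 0.15

The web has S = 11 species and L = 17 feeding links.
C = L / (S(S−1)) = 17 / 110 = 0.1545 ≈ 0.15.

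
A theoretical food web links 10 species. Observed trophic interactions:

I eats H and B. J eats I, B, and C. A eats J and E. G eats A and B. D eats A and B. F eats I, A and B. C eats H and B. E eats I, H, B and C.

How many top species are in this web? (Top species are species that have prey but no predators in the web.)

3

Top species (has prey, but nothing eats it): F, G, D.
Count: 3.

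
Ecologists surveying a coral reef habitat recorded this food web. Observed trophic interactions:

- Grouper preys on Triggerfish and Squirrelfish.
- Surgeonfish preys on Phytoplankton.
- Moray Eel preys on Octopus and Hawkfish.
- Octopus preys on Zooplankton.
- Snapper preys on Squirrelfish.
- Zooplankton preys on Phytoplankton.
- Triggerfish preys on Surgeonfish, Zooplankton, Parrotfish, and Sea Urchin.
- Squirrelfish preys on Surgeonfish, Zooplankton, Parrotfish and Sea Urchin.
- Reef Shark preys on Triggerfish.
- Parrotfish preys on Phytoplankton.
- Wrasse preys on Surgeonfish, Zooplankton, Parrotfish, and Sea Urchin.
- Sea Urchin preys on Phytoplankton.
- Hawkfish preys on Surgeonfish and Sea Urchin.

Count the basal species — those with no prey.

Basal species (no prey listed): Phytoplankton.
Count: 1.

1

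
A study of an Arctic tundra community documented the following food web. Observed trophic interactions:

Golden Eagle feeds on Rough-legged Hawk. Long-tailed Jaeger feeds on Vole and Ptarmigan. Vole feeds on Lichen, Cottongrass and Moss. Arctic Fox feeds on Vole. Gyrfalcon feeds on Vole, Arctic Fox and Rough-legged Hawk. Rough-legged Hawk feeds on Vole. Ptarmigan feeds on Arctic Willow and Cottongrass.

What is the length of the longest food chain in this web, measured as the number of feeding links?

One longest chain: Lichen → Vole → Rough-legged Hawk → Gyrfalcon.
It has 4 species and 3 links.

3 links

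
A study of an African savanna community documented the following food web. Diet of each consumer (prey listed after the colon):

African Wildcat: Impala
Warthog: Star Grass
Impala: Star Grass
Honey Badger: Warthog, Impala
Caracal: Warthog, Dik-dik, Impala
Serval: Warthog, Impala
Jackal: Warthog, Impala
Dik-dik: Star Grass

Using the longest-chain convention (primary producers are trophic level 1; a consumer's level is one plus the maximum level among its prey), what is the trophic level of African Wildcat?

Star Grass is a producer → level 1.
Impala eats Star Grass → level 2.
African Wildcat eats Impala → level 3.

Trophic level 3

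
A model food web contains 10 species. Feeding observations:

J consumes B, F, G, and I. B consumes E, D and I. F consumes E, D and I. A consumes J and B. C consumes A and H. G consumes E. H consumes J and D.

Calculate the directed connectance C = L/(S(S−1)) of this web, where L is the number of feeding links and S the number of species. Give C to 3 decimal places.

C = 0.189

The web has S = 10 species and L = 17 feeding links.
C = L / (S(S−1)) = 17 / 90 = 0.1889 ≈ 0.189.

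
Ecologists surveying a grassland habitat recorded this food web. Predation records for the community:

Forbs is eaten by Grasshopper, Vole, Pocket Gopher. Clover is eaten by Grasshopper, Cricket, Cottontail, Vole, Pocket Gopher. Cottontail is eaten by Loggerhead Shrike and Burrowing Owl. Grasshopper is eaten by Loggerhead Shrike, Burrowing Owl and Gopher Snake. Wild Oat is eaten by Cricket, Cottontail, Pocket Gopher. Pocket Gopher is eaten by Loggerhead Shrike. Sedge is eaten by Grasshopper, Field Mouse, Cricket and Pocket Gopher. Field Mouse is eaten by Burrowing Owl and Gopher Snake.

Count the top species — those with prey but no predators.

Top species (has prey, but nothing eats it): Cricket, Vole, Loggerhead Shrike, Gopher Snake, Burrowing Owl.
Count: 5.

5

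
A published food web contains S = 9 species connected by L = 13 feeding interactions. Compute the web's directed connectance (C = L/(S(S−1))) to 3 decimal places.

The web has S = 9 species and L = 13 feeding links.
C = L / (S(S−1)) = 13 / 72 = 0.1806 ≈ 0.181.

C = 0.181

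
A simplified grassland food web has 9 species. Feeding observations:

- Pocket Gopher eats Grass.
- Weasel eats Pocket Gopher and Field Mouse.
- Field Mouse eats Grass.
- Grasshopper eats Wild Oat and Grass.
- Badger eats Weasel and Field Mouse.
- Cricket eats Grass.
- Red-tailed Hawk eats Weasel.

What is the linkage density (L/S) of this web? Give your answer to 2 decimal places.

L/S = 1.11

There are L = 10 links among S = 9 species.
L/S = 10/9 = 1.1111 ≈ 1.11.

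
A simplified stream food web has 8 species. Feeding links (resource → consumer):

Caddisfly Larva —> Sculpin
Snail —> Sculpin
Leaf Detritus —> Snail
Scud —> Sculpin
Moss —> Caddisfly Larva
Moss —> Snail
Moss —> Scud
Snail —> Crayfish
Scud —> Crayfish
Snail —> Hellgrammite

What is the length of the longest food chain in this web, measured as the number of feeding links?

2 links

One longest chain: Moss → Scud → Crayfish.
It has 3 species and 2 links.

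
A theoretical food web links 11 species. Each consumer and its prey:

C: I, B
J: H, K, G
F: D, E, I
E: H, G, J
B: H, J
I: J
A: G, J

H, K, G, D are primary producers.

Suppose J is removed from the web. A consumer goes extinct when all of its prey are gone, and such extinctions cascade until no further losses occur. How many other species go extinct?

1

Remove J.
Round 1: I (all prey gone) → extinct.
No further losses. Total secondary extinctions: 1.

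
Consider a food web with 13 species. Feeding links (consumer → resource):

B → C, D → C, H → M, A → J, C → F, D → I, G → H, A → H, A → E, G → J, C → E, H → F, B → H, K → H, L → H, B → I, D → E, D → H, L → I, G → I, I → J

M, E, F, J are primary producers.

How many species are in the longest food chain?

3 species

One longest chain: M → H → G.
It has 3 species and 2 links.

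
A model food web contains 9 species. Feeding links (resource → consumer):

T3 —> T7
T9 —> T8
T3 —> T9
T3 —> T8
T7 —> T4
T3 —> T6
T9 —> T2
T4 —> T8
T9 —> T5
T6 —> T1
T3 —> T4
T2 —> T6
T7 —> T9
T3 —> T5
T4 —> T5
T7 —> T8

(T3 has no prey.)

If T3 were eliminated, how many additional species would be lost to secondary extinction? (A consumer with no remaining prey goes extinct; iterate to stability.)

8

Remove T3.
Round 1: T7 (all prey gone) → extinct.
Round 2: T4 (all prey gone), T9 (all prey gone) → extinct.
Round 3: T8 (all prey gone), T5 (all prey gone), T2 (all prey gone) → extinct.
Round 4: T6 (all prey gone) → extinct.
Round 5: T1 (all prey gone) → extinct.
No further losses. Total secondary extinctions: 8.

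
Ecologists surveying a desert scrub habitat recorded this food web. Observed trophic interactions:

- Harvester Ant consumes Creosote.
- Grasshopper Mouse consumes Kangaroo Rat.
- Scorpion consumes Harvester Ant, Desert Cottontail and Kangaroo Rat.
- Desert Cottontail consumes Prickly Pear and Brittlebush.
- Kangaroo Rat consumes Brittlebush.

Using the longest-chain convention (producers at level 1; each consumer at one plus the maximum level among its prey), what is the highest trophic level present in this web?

3

Producers (level 1): Prickly Pear, Creosote, Brittlebush.
Creosote → Harvester Ant → Scorpion gives Scorpion level 3.
No species has a prey at level 3, so no species reaches level 4.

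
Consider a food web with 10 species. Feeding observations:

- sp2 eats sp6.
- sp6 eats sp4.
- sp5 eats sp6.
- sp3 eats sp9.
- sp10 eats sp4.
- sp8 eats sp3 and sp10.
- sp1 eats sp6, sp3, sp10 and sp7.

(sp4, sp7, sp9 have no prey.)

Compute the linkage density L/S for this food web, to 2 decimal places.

L/S = 1.10

There are L = 11 links among S = 10 species.
L/S = 11/10 = 1.1000 ≈ 1.10.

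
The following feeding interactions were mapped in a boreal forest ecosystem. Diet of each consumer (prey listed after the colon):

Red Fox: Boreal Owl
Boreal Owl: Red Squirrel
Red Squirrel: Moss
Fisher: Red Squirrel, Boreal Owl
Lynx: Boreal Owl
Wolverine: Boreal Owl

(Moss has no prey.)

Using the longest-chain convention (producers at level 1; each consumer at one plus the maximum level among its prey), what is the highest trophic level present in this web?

4

Producers (level 1): Moss.
Moss → Red Squirrel → Boreal Owl → Red Fox gives Red Fox level 4.
No species has a prey at level 4, so no species reaches level 5.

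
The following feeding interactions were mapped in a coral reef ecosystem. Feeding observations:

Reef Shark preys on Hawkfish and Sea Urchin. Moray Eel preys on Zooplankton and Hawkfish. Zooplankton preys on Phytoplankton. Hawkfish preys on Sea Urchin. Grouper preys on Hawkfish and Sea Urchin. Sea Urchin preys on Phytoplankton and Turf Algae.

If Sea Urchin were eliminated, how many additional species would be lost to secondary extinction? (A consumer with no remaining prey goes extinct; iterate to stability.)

Remove Sea Urchin.
Round 1: Hawkfish (all prey gone) → extinct.
Round 2: Grouper (all prey gone), Reef Shark (all prey gone) → extinct.
No further losses. Total secondary extinctions: 3.

3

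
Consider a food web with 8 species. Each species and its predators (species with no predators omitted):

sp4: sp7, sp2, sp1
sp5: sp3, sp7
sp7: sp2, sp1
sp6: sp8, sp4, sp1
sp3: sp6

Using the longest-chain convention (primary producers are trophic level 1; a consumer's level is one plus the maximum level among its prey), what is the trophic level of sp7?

sp5 is a producer → level 1.
sp3 eats sp5 → level 2.
sp6 eats sp3 → level 3.
sp4 eats sp6 → level 4.
sp7 eats sp4 (level 4); other prey at levels: sp5 1 → level 5.

Trophic level 5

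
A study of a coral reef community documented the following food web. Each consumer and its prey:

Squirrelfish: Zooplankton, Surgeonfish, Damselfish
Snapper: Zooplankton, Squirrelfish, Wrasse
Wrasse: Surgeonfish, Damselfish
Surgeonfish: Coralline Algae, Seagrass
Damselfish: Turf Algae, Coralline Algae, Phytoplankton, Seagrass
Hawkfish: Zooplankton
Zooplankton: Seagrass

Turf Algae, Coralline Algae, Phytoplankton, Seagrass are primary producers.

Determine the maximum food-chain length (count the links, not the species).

3 links

One longest chain: Seagrass → Zooplankton → Squirrelfish → Snapper.
It has 4 species and 3 links.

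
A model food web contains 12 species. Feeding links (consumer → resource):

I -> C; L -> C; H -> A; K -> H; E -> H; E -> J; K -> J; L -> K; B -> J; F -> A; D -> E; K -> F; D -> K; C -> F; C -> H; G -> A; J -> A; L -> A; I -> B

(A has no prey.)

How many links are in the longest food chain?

3 links

One longest chain: A → J → B → I.
It has 4 species and 3 links.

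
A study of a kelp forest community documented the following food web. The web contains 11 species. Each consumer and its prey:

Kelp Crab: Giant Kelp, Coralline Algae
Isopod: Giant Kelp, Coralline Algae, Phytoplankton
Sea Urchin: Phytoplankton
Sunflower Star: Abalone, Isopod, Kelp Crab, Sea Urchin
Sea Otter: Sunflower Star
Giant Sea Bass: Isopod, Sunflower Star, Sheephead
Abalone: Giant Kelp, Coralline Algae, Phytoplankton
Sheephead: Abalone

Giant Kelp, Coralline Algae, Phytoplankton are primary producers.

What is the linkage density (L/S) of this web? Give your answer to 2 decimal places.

L/S = 1.64

There are L = 18 links among S = 11 species.
L/S = 18/11 = 1.6364 ≈ 1.64.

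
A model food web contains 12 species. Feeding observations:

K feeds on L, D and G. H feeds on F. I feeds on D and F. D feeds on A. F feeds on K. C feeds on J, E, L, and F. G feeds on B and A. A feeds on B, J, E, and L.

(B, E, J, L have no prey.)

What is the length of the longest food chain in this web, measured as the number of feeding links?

One longest chain: B → A → G → K → F → H.
It has 6 species and 5 links.

5 links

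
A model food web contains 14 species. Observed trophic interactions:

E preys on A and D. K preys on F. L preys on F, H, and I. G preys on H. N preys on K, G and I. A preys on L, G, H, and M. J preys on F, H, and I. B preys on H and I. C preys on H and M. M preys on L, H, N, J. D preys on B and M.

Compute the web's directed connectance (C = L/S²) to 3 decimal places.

The web has S = 14 species and L = 27 feeding links.
C = L / S² = 27 / 196 = 0.1378 ≈ 0.138.

C = 0.138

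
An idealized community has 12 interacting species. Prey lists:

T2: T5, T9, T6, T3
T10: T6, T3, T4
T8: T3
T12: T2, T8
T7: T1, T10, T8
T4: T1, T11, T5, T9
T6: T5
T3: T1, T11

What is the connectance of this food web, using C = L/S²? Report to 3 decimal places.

The web has S = 12 species and L = 20 feeding links.
C = L / S² = 20 / 144 = 0.1389 ≈ 0.139.

C = 0.139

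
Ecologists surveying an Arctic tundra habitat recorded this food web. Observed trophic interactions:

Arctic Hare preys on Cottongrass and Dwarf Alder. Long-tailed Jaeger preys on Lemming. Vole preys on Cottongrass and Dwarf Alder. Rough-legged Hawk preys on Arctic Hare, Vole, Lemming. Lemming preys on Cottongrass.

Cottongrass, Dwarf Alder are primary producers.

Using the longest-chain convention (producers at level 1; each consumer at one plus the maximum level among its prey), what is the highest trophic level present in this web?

Producers (level 1): Cottongrass, Dwarf Alder.
Cottongrass → Lemming → Long-tailed Jaeger gives Long-tailed Jaeger level 3.
No species has a prey at level 3, so no species reaches level 4.

3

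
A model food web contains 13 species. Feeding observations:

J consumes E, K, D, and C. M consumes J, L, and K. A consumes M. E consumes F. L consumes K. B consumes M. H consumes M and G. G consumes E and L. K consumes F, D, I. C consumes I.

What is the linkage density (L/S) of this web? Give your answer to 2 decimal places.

L/S = 1.46

There are L = 19 links among S = 13 species.
L/S = 19/13 = 1.4615 ≈ 1.46.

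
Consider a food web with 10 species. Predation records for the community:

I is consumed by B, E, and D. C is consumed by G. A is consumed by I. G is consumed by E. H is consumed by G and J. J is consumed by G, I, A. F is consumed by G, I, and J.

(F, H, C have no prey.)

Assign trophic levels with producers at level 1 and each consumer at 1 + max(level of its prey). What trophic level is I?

Trophic level 4

F is a producer → level 1.
J eats F (level 1); other prey at levels: H 1 → level 2.
A eats J → level 3.
I eats A (level 3); other prey at levels: F 1, J 2 → level 4.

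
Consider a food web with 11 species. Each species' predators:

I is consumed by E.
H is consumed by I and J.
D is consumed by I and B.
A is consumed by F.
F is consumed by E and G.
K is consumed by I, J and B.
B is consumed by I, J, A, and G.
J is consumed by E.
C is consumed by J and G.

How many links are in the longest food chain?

4 links

One longest chain: D → B → A → F → E.
It has 5 species and 4 links.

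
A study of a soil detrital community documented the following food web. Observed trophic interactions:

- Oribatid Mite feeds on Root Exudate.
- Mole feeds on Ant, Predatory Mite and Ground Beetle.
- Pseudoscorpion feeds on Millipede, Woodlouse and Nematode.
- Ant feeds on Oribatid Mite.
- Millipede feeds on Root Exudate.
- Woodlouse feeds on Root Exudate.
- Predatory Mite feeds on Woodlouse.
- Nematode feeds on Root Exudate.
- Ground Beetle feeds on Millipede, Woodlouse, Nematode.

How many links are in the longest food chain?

3 links

One longest chain: Root Exudate → Nematode → Ground Beetle → Mole.
It has 4 species and 3 links.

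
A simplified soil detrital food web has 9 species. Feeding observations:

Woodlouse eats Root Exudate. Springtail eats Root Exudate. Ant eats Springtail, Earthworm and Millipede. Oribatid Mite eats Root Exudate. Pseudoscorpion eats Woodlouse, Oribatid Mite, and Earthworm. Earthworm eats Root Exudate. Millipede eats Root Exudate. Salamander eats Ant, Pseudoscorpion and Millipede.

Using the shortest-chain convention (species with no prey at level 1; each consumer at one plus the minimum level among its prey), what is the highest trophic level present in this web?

Basal resources (level 1): Root Exudate.
Following each consumer down to its lowest-level prey: Root Exudate → Woodlouse → Pseudoscorpion (levels 1 through 3).
All prey of Pseudoscorpion (Woodlouse 2, Earthworm 2, Oribatid Mite 2) are at level 2 or above, so Pseudoscorpion is at level 1 + 2 = 3.
Every consumer has at least one prey at level 2 or below, so none exceeds level 3.

3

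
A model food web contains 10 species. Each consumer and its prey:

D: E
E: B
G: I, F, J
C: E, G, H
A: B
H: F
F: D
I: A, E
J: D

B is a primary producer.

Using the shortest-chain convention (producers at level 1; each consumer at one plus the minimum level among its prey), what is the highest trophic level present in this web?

Producers (level 1): B.
Following each consumer down to its lowest-level prey: B → E → D → F → H (levels 1 through 5).
All prey of H (F 4) are at level 4 or above, so H is at level 1 + 4 = 5.
Every consumer has at least one prey at level 4 or below, so none exceeds level 5.

5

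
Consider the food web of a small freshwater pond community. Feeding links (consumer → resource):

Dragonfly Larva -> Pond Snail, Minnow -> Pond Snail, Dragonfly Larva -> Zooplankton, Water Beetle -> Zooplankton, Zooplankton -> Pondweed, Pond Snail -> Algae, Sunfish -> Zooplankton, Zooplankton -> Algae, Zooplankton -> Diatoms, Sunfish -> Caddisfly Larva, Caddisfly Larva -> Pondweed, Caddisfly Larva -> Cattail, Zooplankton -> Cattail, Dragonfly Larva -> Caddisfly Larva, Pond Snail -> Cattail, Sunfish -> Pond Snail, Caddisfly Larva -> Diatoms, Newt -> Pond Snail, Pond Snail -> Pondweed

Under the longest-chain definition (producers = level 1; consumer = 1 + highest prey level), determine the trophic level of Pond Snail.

Trophic level 2

Algae is a producer → level 1.
Pond Snail eats Algae (level 1); other prey at levels: Cattail 1, Pondweed 1 → level 2.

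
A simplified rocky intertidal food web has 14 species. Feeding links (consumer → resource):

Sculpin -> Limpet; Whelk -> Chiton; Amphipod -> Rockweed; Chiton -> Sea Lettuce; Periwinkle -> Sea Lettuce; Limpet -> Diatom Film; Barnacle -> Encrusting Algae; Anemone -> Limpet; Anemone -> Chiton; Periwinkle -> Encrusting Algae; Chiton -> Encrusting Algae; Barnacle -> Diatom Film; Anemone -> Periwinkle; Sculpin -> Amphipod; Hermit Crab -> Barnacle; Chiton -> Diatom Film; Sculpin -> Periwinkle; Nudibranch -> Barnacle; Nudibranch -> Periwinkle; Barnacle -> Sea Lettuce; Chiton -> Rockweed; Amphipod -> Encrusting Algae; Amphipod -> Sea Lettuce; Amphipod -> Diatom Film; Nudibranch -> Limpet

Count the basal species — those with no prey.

Basal species (no prey listed): Sea Lettuce, Rockweed, Diatom Film, Encrusting Algae.
Count: 4.

4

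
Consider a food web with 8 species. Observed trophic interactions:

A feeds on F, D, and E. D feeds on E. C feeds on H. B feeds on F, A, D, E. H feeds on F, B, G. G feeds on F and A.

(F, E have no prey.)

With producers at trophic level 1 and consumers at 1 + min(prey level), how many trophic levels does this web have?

Producers (level 1): F, E.
Following each consumer down to its lowest-level prey: F → H → C (levels 1 through 3).
All prey of C (H 2) are at level 2 or above, so C is at level 1 + 2 = 3.
Every consumer has at least one prey at level 2 or below, so none exceeds level 3.

3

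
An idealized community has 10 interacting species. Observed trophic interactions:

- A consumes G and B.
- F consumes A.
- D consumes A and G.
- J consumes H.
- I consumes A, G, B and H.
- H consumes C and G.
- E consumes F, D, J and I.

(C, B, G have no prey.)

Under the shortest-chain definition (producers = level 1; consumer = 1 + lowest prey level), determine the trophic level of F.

Trophic level 3

B is a producer → level 1.
A eats B → level 2.
F eats A → level 3.
No prey of F is below level 2, so 3 is the minimum.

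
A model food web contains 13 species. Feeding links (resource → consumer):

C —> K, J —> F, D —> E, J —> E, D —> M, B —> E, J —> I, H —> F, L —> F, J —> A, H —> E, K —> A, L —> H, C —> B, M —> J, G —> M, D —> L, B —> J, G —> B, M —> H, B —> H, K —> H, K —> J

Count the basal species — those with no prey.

3

Basal species (no prey listed): G, C, D.
Count: 3.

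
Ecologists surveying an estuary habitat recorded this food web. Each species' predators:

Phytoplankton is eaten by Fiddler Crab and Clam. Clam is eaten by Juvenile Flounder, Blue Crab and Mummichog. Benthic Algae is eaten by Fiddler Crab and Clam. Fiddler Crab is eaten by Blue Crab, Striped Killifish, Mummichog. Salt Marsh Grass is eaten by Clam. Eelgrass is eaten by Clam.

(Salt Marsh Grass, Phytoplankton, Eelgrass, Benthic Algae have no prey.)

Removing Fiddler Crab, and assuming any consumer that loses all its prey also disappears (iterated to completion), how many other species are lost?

1

Remove Fiddler Crab.
Round 1: Striped Killifish (all prey gone) → extinct.
No further losses. Total secondary extinctions: 1.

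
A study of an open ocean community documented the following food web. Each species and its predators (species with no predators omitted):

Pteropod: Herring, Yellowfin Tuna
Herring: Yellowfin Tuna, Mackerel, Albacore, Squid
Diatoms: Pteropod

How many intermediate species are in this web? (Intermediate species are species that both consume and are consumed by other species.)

2

Intermediate species (has both prey and predators): Pteropod, Herring.
Count: 2.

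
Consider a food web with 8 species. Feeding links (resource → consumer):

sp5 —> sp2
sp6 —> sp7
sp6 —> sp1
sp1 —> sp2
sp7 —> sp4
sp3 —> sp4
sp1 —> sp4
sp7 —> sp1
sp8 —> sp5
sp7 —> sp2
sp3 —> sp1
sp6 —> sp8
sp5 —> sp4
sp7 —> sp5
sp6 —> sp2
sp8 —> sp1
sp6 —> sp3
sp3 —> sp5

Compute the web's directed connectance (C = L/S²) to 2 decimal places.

C = 0.28

The web has S = 8 species and L = 18 feeding links.
C = L / S² = 18 / 64 = 0.2812 ≈ 0.28.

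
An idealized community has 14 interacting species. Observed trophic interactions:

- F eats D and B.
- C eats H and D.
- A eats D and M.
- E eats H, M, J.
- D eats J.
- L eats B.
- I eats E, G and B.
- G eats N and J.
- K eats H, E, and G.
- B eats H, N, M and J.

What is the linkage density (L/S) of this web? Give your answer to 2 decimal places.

There are L = 23 links among S = 14 species.
L/S = 23/14 = 1.6429 ≈ 1.64.

L/S = 1.64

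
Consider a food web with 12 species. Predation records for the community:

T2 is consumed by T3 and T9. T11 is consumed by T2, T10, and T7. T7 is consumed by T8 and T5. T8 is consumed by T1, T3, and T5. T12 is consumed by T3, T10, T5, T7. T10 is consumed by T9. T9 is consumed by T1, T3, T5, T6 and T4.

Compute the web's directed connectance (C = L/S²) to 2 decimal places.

The web has S = 12 species and L = 20 feeding links.
C = L / S² = 20 / 144 = 0.1389 ≈ 0.14.

C = 0.14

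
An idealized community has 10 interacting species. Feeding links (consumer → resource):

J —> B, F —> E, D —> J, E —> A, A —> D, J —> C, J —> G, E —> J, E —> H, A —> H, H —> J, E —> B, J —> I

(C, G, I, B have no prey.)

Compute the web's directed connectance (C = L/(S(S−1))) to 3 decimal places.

C = 0.144

The web has S = 10 species and L = 13 feeding links.
C = L / (S(S−1)) = 13 / 90 = 0.1444 ≈ 0.144.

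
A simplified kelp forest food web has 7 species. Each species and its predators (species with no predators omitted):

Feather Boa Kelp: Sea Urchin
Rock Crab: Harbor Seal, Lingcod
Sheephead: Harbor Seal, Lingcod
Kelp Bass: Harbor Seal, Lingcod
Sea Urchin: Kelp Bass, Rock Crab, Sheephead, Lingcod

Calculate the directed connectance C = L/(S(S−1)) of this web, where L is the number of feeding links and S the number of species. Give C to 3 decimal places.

C = 0.262

The web has S = 7 species and L = 11 feeding links.
C = L / (S(S−1)) = 11 / 42 = 0.2619 ≈ 0.262.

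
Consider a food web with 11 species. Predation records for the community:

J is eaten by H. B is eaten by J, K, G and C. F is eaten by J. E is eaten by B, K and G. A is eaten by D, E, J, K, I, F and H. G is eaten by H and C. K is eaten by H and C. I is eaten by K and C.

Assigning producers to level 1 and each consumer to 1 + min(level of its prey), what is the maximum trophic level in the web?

3

Producers (level 1): A.
Following each consumer down to its lowest-level prey: A → E → G (levels 1 through 3).
All prey of G (E 2, B 3) are at level 2 or above, so G is at level 1 + 2 = 3.
Every consumer has at least one prey at level 2 or below, so none exceeds level 3.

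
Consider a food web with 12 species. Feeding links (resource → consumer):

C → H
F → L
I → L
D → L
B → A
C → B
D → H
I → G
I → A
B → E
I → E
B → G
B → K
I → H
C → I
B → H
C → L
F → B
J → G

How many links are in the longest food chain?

One longest chain: F → B → A.
It has 3 species and 2 links.

2 links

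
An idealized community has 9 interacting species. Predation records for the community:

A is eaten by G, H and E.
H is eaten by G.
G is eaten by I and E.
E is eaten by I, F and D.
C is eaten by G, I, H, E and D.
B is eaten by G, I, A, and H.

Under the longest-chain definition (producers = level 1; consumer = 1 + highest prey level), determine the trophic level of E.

Trophic level 5

B is a producer → level 1.
A eats B → level 2.
H eats A (level 2); other prey at levels: B 1, C 1 → level 3.
G eats H (level 3); other prey at levels: B 1, C 1, A 2 → level 4.
E eats G (level 4); other prey at levels: C 1, A 2 → level 5.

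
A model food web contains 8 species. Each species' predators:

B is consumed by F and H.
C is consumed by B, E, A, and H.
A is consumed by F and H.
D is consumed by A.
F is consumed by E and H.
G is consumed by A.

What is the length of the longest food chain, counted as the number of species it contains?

One longest chain: C → B → F → E.
It has 4 species and 3 links.

4 species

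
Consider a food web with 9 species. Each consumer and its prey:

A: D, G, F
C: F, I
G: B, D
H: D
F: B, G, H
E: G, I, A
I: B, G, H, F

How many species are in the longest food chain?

5 species

One longest chain: B → G → F → I → E.
It has 5 species and 4 links.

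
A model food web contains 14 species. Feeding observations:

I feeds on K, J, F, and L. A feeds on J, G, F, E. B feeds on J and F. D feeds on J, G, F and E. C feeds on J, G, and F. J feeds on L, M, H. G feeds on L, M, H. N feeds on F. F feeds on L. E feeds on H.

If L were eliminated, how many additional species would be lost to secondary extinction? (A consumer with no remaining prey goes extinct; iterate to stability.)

Remove L.
Round 1: F (all prey gone) → extinct.
Round 2: N (all prey gone) → extinct.
No further losses. Total secondary extinctions: 2.

2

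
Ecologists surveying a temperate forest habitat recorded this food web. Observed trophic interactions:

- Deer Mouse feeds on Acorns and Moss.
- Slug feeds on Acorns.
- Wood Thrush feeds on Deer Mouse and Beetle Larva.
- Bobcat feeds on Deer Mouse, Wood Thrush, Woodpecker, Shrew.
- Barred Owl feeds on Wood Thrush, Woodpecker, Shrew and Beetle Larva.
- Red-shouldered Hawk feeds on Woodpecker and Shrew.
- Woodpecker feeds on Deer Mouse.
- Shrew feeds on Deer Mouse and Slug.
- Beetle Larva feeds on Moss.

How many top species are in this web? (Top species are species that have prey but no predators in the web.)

3

Top species (has prey, but nothing eats it): Barred Owl, Red-shouldered Hawk, Bobcat.
Count: 3.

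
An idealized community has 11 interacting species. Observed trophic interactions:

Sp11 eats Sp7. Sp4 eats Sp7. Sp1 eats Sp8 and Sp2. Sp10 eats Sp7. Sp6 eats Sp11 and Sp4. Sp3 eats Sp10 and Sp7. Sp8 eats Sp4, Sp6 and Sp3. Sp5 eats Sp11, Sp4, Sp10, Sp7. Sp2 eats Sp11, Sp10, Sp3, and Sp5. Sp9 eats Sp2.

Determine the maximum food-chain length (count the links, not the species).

4 links

One longest chain: Sp7 → Sp4 → Sp6 → Sp8 → Sp1.
It has 5 species and 4 links.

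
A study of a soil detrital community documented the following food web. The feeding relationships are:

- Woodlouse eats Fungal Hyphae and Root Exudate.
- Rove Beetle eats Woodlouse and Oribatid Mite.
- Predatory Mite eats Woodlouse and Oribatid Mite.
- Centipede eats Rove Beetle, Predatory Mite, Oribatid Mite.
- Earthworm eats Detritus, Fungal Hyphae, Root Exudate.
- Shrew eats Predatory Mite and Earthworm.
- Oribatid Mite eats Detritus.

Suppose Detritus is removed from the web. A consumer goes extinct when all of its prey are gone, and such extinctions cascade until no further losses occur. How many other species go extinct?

1

Remove Detritus.
Round 1: Oribatid Mite (all prey gone) → extinct.
No further losses. Total secondary extinctions: 1.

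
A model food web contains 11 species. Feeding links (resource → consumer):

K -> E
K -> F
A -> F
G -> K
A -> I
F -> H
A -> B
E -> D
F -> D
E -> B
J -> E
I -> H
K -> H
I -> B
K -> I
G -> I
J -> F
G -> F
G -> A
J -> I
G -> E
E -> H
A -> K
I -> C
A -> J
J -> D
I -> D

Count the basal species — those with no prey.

1

Basal species (no prey listed): G.
Count: 1.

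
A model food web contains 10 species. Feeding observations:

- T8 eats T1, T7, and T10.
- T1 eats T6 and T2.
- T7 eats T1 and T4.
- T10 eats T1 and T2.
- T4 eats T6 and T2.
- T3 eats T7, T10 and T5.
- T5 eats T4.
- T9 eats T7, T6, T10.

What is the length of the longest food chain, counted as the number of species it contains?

4 species

One longest chain: T6 → T1 → T10 → T9.
It has 4 species and 3 links.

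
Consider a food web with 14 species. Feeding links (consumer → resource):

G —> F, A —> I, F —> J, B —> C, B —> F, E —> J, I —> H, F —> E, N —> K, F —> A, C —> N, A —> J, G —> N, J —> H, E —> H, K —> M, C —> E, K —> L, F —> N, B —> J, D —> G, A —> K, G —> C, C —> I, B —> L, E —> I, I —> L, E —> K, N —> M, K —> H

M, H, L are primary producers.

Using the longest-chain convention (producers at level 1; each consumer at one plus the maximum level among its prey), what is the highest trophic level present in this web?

Producers (level 1): M, H, L.
H → J → E → C → G → D gives D level 6.
No species has a prey at level 6, so no species reaches level 7.

6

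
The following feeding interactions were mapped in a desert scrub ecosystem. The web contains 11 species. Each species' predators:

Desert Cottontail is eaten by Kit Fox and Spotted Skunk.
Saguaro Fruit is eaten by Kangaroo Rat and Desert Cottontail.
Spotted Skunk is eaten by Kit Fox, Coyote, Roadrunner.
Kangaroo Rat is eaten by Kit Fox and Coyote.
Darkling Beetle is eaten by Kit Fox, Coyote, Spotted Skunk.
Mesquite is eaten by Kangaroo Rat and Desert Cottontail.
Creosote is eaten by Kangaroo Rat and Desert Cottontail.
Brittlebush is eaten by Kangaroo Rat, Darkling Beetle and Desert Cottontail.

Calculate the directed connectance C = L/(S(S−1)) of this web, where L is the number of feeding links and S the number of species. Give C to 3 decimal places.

C = 0.173

The web has S = 11 species and L = 19 feeding links.
C = L / (S(S−1)) = 19 / 110 = 0.1727 ≈ 0.173.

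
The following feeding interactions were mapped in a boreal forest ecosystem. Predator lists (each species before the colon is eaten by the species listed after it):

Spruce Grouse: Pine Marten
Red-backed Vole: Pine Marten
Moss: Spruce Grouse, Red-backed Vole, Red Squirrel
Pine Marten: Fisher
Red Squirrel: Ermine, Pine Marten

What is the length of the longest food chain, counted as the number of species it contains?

4 species

One longest chain: Moss → Spruce Grouse → Pine Marten → Fisher.
It has 4 species and 3 links.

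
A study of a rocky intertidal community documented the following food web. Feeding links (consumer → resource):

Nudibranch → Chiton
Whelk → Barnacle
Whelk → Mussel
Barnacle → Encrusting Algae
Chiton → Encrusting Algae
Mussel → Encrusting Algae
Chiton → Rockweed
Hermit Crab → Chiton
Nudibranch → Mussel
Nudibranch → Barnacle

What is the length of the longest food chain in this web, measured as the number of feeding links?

One longest chain: Encrusting Algae → Barnacle → Whelk.
It has 3 species and 2 links.

2 links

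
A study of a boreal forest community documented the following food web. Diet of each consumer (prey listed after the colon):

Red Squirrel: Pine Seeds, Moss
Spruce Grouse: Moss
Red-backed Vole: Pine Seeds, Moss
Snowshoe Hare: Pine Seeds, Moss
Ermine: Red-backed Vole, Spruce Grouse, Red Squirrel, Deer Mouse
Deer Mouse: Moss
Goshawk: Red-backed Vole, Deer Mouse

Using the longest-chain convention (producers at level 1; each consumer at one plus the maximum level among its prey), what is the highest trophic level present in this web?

3

Producers (level 1): Pine Seeds, Moss.
Pine Seeds → Red-backed Vole → Ermine gives Ermine level 3.
No species has a prey at level 3, so no species reaches level 4.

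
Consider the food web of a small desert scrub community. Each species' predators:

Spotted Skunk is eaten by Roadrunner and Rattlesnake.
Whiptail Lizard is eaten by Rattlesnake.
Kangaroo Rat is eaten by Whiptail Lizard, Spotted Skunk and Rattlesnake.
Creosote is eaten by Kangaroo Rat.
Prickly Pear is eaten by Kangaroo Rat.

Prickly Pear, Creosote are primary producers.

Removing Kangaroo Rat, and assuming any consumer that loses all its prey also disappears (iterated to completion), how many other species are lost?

4

Remove Kangaroo Rat.
Round 1: Whiptail Lizard (all prey gone), Spotted Skunk (all prey gone) → extinct.
Round 2: Roadrunner (all prey gone), Rattlesnake (all prey gone) → extinct.
No further losses. Total secondary extinctions: 4.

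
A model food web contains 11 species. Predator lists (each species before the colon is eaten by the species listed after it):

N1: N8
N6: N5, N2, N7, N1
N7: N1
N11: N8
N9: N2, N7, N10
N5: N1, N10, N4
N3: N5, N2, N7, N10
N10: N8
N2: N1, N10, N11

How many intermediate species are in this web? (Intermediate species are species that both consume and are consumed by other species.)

6

Intermediate species (has both prey and predators): N5, N2, N7, N1, N10, N11.
Count: 6.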